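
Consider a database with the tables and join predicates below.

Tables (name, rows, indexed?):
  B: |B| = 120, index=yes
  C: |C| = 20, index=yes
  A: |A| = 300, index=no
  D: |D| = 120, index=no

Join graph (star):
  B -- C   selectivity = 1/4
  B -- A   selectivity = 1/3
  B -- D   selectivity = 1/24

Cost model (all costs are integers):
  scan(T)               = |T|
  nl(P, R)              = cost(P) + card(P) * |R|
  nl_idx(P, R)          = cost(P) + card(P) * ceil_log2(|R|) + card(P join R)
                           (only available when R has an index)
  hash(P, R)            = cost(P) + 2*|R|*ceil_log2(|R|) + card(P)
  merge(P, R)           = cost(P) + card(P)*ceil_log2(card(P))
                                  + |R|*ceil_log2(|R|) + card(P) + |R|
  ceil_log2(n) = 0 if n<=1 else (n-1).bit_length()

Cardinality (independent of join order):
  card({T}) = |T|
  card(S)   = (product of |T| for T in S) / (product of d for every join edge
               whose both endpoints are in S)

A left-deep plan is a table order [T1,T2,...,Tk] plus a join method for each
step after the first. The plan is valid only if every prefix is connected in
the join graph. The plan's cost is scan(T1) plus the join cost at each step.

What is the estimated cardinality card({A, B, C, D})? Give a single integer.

Tables in S: A(300), B(120), C(20), D(120)
Edges inside S: B-C(d=4), B-A(d=3), B-D(d=24)
numerator = 300 * 120 * 20 * 120 = 86400000
denominator = 4 * 3 * 24 = 288
card(S) = 86400000 / 288 = 300000

300000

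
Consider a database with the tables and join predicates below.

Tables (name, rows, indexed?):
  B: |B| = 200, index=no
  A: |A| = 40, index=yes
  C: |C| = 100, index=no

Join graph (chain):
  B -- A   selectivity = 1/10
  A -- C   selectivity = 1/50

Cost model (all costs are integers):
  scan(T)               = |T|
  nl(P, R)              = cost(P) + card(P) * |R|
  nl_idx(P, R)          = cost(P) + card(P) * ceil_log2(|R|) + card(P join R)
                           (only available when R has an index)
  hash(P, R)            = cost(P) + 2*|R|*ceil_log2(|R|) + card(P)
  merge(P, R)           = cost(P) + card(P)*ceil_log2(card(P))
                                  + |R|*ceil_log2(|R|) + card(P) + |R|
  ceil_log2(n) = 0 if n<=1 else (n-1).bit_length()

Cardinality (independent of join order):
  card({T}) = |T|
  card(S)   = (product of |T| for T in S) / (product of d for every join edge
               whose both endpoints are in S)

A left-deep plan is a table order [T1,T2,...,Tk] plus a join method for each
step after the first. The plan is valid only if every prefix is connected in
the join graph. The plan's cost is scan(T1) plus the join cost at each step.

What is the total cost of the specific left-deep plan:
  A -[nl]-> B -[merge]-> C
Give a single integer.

17640

step 1: scan A: cost=40, card=40
step 2: join B via nl
    card(P join B) = 40*200/(10) = 800
    cost = 40 + 40*200 = 8040
step 3: join C via merge
    card(P join C) = 800*100/(50) = 1600
    cost = 8040 + 800*10 + 100*7 + 800 + 100 = 17640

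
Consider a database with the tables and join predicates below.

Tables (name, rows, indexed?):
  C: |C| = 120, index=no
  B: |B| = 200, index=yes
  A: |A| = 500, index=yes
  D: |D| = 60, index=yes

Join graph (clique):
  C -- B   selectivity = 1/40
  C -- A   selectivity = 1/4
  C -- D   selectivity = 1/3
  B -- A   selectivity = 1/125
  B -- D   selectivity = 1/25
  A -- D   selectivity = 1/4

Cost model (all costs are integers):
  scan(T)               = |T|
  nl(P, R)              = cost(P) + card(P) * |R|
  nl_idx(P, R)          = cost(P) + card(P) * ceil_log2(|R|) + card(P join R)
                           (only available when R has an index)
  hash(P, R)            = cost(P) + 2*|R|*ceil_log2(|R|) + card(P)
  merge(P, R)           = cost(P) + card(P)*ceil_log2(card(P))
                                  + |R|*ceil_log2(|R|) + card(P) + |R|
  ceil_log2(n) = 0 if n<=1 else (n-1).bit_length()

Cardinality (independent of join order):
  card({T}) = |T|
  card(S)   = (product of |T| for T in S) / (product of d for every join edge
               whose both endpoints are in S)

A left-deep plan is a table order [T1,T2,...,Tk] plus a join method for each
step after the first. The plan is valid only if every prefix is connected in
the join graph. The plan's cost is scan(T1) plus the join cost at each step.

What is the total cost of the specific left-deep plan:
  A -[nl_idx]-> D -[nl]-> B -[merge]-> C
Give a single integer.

step 1: scan A: cost=500, card=500
step 2: join D via nl_idx
    card(P join D) = 500*60/(4) = 7500
    cost = 500 + 500*6 + 7500 = 11000
step 3: join B via nl
    card(P join B) = 7500*200/(125*25) = 480
    cost = 11000 + 7500*200 = 1511000
step 4: join C via merge
    card(P join C) = 480*120/(40*4*3) = 120
    cost = 1511000 + 480*9 + 120*7 + 480 + 120 = 1516760

1516760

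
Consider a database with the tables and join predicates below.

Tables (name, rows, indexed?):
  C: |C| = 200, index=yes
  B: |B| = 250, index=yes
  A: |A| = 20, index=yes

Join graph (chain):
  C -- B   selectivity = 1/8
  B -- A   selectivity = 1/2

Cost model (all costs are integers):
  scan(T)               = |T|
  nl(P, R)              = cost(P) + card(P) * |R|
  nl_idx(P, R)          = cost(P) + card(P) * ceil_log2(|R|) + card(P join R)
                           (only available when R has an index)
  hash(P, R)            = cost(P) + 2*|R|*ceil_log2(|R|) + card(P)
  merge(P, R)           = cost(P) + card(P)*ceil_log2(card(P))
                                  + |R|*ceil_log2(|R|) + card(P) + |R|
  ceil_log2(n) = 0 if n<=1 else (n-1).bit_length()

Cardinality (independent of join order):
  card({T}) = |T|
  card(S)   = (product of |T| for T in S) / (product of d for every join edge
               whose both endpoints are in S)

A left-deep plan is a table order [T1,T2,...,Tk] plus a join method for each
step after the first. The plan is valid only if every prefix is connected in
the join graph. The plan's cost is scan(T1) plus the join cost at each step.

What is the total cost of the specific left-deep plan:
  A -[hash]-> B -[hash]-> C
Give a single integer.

9740

step 1: scan A: cost=20, card=20
step 2: join B via hash
    card(P join B) = 20*250/(2) = 2500
    cost = 20 + 2*250*8 + 20 = 4040
step 3: join C via hash
    card(P join C) = 2500*200/(8) = 62500
    cost = 4040 + 2*200*8 + 2500 = 9740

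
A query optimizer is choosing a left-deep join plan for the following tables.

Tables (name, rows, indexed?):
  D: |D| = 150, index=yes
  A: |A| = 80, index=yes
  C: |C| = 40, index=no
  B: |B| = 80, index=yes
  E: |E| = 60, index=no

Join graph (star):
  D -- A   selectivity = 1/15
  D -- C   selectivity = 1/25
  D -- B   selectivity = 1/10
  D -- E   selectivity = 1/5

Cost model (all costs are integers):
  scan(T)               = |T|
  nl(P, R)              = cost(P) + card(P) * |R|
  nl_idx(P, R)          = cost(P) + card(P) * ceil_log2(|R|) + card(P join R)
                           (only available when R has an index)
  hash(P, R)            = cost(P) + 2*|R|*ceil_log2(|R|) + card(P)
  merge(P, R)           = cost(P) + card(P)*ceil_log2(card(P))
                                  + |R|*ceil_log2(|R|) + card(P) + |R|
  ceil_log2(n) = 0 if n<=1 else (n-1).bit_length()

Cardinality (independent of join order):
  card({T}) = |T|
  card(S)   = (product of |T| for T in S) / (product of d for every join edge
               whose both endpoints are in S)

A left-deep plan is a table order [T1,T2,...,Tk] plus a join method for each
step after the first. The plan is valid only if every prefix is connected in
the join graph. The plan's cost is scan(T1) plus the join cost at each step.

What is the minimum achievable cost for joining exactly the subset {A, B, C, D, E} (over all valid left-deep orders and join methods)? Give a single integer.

Selinger DP over subsets of {A,B,C,D,E}:
  {D}: scan cost=150, card=150
  {A}: scan cost=80, card=80
  {C}: scan cost=40, card=40
  {B}: scan cost=80, card=80
  {E}: scan cost=60, card=60
  {AD}: card=800; try (A,hash)→1420, (D,nl_idx)→1520, (A,nl_idx)→2000, (D,merge)→2070, (A,merge)→2140, (D,hash)→2560 …(+2); best=1420 via (A,hash)
  {CD}: card=240; try (D,nl_idx)→600, (C,hash)→780, (D,merge)→1670, (C,merge)→1780, (D,hash)→2480, (D,nl)→6040 …(+1); best=600 via (D,nl_idx)
  {BD}: card=1200; try (B,hash)→1420, (D,nl_idx)→1920, (D,merge)→2070, (B,merge)→2140, (B,nl_idx)→2400, (D,hash)→2560 …(+2); best=1420 via (B,hash)
  {DE}: card=1800; try (E,hash)→1020, (D,merge)→1830, (E,merge)→1920, (D,nl_idx)→2340, (D,hash)→2520, (D,nl)→9060 …(+1); best=1020 via (E,hash)
  {ACD}: card=1280; try (A,hash)→1960, (C,hash)→2700, (A,merge)→3400, (A,nl_idx)→3560, (C,merge)→10500, (A,nl)→19800 …(+1); best=1960 via (A,hash)
  {ABD}: card=6400; try (B,hash)→3340, (A,hash)→3740, (B,merge)→10860, (B,nl_idx)→13420, (A,nl_idx)→16220, (A,merge)→16460 …(+2); best=3340 via (B,hash)
  {ADE}: card=9600; try (E,hash)→2940, (A,hash)→3940, (E,merge)→10640, (A,nl_idx)→23220, (A,merge)→23260, (E,nl)→49420 …(+1); best=2940 via (E,hash)
  {BCD}: card=1920; try (B,hash)→1960, (C,hash)→3100, (B,merge)→3400, (B,nl_idx)→4200, (C,merge)→16100, (B,nl)→19800 …(+1); best=1960 via (B,hash)
  {CDE}: card=2880; try (E,hash)→1560, (E,merge)→3180, (C,hash)→3300, (E,nl)→15000, (C,merge)→22900, (C,nl)→73020; best=1560 via (E,hash)
  {BDE}: card=14400; try (E,hash)→3340, (B,hash)→3940, (E,merge)→16240, (B,merge)→23260, (B,nl_idx)→28020, (E,nl)→73420 …(+1); best=3340 via (E,hash)
  {ABCD}: card=10240; try (B,hash)→4360, (A,hash)→5000, (C,hash)→10220, (B,merge)→17960, (B,nl_idx)→21160, (A,merge)→25640 …(+5); best=4360 via (B,hash)
  {ACDE}: card=15360; try (E,hash)→3960, (A,hash)→5560, (C,hash)→13020, (E,merge)→17740, (A,nl_idx)→37080, (A,merge)→39640 …(+4); best=3960 via (E,hash)
  {ABDE}: card=76800; try (E,hash)→10460, (B,hash)→13660, (A,hash)→18860, (E,merge)→93360, (B,nl_idx)→146940, (B,merge)→147580 …(+5); best=10460 via (E,hash)
  {BCDE}: card=23040; try (E,hash)→4600, (B,hash)→5560, (C,hash)→18220, (E,merge)→25420, (B,merge)→39640, (B,nl_idx)→44760 …(+4); best=4600 via (E,hash)
  {ABCDE}: card=122880; try (E,hash)→15320, (B,hash)→20440, (A,hash)→28760, (C,hash)→87740, (E,merge)→158380, (B,nl_idx)→234360 …(+8); best=15320 via (E,hash)

15320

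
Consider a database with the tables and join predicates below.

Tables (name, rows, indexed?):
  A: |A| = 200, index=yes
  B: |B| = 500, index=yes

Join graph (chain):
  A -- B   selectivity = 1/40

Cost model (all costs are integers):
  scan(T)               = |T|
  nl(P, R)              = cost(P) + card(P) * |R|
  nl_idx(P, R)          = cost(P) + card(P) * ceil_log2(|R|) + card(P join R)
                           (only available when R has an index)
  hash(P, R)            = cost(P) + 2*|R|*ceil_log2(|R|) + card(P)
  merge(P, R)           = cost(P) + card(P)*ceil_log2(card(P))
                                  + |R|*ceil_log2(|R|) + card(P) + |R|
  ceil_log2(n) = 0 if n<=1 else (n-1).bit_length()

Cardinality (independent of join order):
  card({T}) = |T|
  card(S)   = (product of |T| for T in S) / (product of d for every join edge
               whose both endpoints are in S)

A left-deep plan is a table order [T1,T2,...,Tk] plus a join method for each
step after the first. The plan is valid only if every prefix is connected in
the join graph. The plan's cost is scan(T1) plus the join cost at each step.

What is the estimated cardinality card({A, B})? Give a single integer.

2500

Tables in S: A(200), B(500)
Edges inside S: A-B(d=40)
numerator = 200 * 500 = 100000
denominator = 40 = 40
card(S) = 100000 / 40 = 2500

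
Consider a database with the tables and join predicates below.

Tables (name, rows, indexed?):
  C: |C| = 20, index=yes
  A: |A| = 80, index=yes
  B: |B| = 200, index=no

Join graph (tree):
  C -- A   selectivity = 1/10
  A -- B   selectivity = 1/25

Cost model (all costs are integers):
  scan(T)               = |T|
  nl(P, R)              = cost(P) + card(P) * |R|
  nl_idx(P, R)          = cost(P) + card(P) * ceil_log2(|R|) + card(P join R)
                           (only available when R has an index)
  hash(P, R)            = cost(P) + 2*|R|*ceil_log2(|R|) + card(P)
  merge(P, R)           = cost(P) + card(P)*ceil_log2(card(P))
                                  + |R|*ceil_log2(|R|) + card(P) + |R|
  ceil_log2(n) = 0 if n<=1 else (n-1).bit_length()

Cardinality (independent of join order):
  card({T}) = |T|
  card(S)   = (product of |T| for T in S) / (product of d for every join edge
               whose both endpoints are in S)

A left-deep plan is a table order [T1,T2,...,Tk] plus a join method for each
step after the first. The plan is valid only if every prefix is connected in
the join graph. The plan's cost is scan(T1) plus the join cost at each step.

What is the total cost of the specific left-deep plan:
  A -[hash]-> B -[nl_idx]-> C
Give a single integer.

7840

step 1: scan A: cost=80, card=80
step 2: join B via hash
    card(P join B) = 80*200/(25) = 640
    cost = 80 + 2*200*8 + 80 = 3360
step 3: join C via nl_idx
    card(P join C) = 640*20/(10) = 1280
    cost = 3360 + 640*5 + 1280 = 7840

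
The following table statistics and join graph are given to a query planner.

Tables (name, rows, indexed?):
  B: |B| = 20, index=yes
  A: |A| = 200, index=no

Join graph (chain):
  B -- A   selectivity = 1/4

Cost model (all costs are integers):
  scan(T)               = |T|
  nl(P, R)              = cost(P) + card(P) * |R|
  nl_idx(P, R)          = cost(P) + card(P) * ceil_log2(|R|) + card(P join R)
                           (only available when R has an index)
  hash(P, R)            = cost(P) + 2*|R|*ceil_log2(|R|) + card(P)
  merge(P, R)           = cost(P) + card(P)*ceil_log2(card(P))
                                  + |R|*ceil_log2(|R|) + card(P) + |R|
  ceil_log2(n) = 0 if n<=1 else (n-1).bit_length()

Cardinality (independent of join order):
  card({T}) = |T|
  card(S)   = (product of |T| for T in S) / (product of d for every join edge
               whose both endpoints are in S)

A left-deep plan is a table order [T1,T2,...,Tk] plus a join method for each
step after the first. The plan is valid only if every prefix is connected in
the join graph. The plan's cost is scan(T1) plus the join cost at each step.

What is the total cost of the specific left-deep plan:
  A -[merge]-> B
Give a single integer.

2120

step 1: scan A: cost=200, card=200
step 2: join B via merge
    card(P join B) = 200*20/(4) = 1000
    cost = 200 + 200*8 + 20*5 + 200 + 20 = 2120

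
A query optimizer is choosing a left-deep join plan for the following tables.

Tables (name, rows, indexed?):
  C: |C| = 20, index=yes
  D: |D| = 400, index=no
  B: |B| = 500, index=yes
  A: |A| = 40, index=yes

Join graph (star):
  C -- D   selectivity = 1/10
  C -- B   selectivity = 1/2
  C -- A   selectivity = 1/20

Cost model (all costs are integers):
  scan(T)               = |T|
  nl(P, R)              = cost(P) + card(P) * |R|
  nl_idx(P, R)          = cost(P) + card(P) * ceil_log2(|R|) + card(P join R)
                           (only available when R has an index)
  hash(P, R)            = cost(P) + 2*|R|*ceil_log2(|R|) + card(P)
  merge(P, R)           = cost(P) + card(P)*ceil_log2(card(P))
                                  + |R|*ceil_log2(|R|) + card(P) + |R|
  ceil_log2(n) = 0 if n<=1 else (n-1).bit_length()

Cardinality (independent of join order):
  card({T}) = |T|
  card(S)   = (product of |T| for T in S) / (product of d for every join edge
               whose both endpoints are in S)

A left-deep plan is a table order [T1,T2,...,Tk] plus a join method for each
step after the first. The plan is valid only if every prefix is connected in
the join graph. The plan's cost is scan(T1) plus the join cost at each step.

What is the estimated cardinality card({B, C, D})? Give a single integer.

Tables in S: B(500), C(20), D(400)
Edges inside S: C-D(d=10), C-B(d=2)
numerator = 500 * 20 * 400 = 4000000
denominator = 10 * 2 = 20
card(S) = 4000000 / 20 = 200000

200000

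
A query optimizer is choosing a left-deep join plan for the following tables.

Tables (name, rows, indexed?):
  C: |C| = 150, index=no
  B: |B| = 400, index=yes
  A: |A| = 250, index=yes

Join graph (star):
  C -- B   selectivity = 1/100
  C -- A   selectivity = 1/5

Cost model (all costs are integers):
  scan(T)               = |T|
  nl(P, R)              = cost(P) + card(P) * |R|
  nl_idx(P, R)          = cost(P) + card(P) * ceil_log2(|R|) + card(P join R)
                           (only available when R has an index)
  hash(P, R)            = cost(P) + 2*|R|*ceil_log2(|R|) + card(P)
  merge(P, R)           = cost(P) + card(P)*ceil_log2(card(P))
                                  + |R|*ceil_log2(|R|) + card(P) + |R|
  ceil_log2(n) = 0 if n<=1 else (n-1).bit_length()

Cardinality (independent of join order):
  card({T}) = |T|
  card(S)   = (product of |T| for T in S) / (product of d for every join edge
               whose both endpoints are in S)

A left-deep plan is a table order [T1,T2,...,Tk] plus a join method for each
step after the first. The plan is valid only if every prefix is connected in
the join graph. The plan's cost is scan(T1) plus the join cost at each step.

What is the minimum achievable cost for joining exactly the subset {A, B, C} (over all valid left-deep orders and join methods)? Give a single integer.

6700

Selinger DP over subsets of {A,B,C}:
  {C}: scan cost=150, card=150
  {B}: scan cost=400, card=400
  {A}: scan cost=250, card=250
  {BC}: card=600; try (B,nl_idx)→2100, (C,hash)→3200, (B,merge)→5500, (C,merge)→5750, (B,hash)→7500, (B,nl)→60150 …(+1); best=2100 via (B,nl_idx)
  {AC}: card=7500; try (C,hash)→2900, (A,merge)→3750, (C,merge)→3850, (A,hash)→4300, (A,nl_idx)→8850, (A,nl)→37650 …(+1); best=2900 via (C,hash)
  {ABC}: card=30000; try (A,hash)→6700, (A,merge)→10950, (B,hash)→17600, (A,nl_idx)→36900, (B,nl_idx)→100400, (B,merge)→111900 …(+2); best=6700 via (A,hash)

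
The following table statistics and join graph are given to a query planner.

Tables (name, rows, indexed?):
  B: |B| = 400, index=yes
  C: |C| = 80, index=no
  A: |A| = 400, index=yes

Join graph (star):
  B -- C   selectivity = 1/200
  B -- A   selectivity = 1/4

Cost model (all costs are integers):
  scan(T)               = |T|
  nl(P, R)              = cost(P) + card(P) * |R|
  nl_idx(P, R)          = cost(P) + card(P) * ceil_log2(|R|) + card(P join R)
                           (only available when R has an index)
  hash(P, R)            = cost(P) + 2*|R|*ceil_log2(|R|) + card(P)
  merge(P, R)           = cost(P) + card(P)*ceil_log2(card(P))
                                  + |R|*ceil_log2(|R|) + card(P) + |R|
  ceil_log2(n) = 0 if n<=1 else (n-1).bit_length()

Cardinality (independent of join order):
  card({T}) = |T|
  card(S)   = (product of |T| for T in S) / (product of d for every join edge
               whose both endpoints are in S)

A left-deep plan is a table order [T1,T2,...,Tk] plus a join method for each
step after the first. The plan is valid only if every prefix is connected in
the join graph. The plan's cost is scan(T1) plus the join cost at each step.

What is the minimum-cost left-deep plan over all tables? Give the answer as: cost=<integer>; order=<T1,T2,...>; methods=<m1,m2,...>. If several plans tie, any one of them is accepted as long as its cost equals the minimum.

cost=6400; order=C,B,A; methods=nl_idx,merge

Selinger DP (subsets sized 1..n):
  {B}: scan cost=400, card=400
  {C}: scan cost=80, card=80
  {A}: scan cost=400, card=400
  {BC}: card=160; try (B,nl_idx)→960, (C,hash)→1920, (B,merge)→4720, (C,merge)→5040, (B,hash)→7360, (B,nl)→32080 …(+1); best=960 via (B,nl_idx)
  {AB}: card=40000; try (B,hash)→8000, (A,hash)→8000, (B,merge)→8400, (A,merge)→8400, (B,nl_idx)→44000, (A,nl_idx)→44000 …(+2); best=8000 via (B,hash)
  {ABC}: card=16000; try (A,merge)→6400, (A,hash)→8320, (A,nl_idx)→18400, (C,hash)→49120, (A,nl)→64960, (C,merge)→688640 …(+1); best=6400 via (A,merge)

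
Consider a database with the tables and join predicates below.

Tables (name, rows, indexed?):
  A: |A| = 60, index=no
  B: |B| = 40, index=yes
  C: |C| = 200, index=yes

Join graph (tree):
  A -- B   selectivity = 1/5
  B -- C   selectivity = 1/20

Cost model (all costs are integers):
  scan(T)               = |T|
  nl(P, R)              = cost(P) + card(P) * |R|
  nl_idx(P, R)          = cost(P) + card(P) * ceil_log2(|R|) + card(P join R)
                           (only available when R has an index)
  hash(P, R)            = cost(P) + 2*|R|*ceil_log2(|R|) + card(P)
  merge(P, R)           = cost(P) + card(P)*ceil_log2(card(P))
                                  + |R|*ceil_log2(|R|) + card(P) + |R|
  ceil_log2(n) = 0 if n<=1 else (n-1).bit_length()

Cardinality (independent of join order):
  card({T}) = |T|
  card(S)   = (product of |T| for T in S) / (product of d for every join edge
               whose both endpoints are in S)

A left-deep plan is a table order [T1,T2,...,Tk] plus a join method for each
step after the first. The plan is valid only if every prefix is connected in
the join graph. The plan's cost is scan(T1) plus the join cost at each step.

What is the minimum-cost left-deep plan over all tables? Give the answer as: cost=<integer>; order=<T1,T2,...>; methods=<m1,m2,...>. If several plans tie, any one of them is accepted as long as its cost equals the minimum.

cost=1880; order=B,C,A; methods=nl_idx,hash

Selinger DP (subsets sized 1..n):
  {A}: scan cost=60, card=60
  {B}: scan cost=40, card=40
  {C}: scan cost=200, card=200
  {AB}: card=480; try (B,hash)→600, (A,merge)→740, (B,merge)→760, (A,hash)→800, (B,nl_idx)→900, (A,nl)→2440 …(+1); best=600 via (B,hash)
  {BC}: card=400; try (C,nl_idx)→760, (B,hash)→880, (B,nl_idx)→1800, (C,merge)→2120, (B,merge)→2280, (C,hash)→3280 …(+2); best=760 via (C,nl_idx)
  {ABC}: card=4800; try (A,hash)→1880, (C,hash)→4280, (A,merge)→5180, (C,merge)→7200, (C,nl_idx)→9240, (A,nl)→24760 …(+1); best=1880 via (A,hash)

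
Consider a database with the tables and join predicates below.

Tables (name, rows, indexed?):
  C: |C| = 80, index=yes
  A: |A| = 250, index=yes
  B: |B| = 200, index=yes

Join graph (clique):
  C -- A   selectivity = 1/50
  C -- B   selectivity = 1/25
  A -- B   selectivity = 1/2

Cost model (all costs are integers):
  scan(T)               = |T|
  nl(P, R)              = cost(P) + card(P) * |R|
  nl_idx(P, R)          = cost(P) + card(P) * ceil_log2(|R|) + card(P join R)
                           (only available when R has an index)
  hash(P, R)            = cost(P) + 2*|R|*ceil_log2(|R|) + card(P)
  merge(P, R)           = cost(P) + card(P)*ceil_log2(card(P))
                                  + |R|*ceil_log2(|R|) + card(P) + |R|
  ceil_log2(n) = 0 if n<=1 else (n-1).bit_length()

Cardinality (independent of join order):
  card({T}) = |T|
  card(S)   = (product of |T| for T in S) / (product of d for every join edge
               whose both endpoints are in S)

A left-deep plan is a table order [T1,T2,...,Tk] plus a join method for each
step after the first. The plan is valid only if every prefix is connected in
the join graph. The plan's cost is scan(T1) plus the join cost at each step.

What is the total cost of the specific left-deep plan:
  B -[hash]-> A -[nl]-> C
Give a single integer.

2004400

step 1: scan B: cost=200, card=200
step 2: join A via hash
    card(P join A) = 200*250/(2) = 25000
    cost = 200 + 2*250*8 + 200 = 4400
step 3: join C via nl
    card(P join C) = 25000*80/(50*25) = 1600
    cost = 4400 + 25000*80 = 2004400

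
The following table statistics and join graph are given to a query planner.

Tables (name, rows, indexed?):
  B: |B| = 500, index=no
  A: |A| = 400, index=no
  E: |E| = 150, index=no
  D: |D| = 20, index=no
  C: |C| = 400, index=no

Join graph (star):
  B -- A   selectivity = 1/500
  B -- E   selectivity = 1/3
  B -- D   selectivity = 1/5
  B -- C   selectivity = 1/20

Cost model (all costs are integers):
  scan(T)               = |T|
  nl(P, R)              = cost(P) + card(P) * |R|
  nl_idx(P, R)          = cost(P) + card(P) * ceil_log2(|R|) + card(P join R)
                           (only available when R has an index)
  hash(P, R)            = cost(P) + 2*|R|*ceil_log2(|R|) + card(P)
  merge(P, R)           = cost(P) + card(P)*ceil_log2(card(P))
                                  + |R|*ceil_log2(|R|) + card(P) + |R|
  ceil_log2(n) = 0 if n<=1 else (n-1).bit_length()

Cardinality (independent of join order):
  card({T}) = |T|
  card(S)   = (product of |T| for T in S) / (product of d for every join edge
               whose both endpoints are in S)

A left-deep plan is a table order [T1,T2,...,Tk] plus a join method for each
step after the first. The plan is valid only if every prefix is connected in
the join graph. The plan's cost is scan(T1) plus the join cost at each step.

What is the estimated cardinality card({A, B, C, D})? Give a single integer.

32000

Tables in S: A(400), B(500), C(400), D(20)
Edges inside S: B-A(d=500), B-D(d=5), B-C(d=20)
numerator = 400 * 500 * 400 * 20 = 1600000000
denominator = 500 * 5 * 20 = 50000
card(S) = 1600000000 / 50000 = 32000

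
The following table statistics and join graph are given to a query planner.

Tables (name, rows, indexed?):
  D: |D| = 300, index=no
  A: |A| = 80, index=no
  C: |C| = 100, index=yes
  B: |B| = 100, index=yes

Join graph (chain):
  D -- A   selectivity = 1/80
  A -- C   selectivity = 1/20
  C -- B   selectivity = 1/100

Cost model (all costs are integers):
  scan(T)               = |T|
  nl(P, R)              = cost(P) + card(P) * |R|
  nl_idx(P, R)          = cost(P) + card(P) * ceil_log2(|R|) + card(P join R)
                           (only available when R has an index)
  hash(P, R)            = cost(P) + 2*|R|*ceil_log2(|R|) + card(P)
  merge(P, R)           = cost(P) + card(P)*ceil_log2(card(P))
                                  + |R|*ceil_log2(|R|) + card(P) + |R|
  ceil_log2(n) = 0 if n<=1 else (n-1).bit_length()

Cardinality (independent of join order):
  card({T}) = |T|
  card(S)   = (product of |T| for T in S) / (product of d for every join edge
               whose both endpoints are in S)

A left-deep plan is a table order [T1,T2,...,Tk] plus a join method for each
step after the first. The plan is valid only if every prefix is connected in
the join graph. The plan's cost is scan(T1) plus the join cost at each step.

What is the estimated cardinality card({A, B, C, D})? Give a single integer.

Tables in S: A(80), B(100), C(100), D(300)
Edges inside S: D-A(d=80), A-C(d=20), C-B(d=100)
numerator = 80 * 100 * 100 * 300 = 240000000
denominator = 80 * 20 * 100 = 160000
card(S) = 240000000 / 160000 = 1500

1500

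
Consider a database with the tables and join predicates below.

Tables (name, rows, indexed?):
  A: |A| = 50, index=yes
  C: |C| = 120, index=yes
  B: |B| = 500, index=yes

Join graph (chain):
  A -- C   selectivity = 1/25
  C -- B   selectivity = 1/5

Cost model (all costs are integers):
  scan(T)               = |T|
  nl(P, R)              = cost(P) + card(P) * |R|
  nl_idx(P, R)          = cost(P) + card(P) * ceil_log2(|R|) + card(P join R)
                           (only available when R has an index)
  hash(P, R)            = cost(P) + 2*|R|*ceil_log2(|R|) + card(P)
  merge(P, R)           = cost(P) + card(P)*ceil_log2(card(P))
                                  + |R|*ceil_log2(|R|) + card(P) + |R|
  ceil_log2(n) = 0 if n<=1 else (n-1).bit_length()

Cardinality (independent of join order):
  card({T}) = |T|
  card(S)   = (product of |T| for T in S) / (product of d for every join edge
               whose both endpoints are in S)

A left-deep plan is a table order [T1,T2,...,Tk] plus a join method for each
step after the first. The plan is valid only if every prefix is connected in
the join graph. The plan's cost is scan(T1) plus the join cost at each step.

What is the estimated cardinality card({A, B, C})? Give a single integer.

24000

Tables in S: A(50), B(500), C(120)
Edges inside S: A-C(d=25), C-B(d=5)
numerator = 50 * 500 * 120 = 3000000
denominator = 25 * 5 = 125
card(S) = 3000000 / 125 = 24000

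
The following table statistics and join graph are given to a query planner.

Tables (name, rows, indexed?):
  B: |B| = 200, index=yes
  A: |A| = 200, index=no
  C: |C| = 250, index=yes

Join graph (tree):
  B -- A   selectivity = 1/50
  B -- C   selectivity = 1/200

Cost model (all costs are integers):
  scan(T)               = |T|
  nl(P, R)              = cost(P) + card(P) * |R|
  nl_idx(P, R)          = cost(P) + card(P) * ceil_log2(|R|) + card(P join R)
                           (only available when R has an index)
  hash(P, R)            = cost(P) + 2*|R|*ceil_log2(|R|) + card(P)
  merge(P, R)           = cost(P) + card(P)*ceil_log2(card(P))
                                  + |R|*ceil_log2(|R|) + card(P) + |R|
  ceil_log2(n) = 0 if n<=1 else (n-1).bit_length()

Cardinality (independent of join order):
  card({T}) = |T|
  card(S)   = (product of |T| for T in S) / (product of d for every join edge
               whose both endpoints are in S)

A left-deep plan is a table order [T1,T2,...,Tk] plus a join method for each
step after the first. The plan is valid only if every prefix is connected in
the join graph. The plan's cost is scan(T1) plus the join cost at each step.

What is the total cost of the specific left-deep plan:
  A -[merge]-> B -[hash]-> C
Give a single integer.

step 1: scan A: cost=200, card=200
step 2: join B via merge
    card(P join B) = 200*200/(50) = 800
    cost = 200 + 200*8 + 200*8 + 200 + 200 = 3800
step 3: join C via hash
    card(P join C) = 800*250/(200) = 1000
    cost = 3800 + 2*250*8 + 800 = 8600

8600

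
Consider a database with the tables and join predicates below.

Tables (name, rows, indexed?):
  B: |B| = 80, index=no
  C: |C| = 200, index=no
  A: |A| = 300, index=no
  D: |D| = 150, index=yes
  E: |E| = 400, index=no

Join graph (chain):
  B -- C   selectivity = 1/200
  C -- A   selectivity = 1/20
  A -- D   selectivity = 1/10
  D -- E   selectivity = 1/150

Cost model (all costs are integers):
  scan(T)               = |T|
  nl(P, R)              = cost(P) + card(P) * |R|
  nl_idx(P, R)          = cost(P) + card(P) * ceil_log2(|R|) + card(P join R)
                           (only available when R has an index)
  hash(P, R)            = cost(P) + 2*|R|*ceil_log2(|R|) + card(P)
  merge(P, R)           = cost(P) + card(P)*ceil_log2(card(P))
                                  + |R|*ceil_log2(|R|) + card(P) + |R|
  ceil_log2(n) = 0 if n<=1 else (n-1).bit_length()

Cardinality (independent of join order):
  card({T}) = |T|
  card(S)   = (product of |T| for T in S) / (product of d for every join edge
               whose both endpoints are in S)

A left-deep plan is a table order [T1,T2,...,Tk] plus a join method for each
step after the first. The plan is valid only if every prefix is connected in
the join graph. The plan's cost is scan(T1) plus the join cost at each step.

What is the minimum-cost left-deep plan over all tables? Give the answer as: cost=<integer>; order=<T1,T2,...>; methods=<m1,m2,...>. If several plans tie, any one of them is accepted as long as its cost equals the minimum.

cost=33960; order=C,B,A,D,E; methods=hash,merge,hash,hash

Selinger DP (subsets sized 1..n):
  {B}: scan cost=80, card=80
  {C}: scan cost=200, card=200
  {A}: scan cost=300, card=300
  {D}: scan cost=150, card=150
  {E}: scan cost=400, card=400
  {BC}: card=80; try (B,hash)→1520, (C,merge)→2520, (B,merge)→2640, (C,hash)→3360, (C,nl)→16080, (B,nl)→16200; best=1520 via (B,hash)
  {AC}: card=3000; try (C,hash)→3800, (A,merge)→5000, (C,merge)→5100, (A,hash)→5800, (A,nl)→60200, (C,nl)→60300; best=3800 via (C,hash)
  {AD}: card=4500; try (D,hash)→3000, (A,merge)→4500, (D,merge)→4650, (A,hash)→5700, (D,nl_idx)→7200, (A,nl)→45150 …(+1); best=3000 via (D,hash)
  {DE}: card=400; try (D,hash)→3200, (D,nl_idx)→4000, (E,merge)→5500, (D,merge)→5750, (E,hash)→7500, (E,nl)→60150 …(+1); best=3200 via (D,hash)
  {ABC}: card=1200; try (A,merge)→5160, (A,hash)→7000, (B,hash)→7920, (A,nl)→25520, (B,merge)→43440, (B,nl)→243800; best=5160 via (A,merge)
  {ACD}: card=45000; try (D,hash)→9200, (C,hash)→10700, (D,merge)→44150, (C,merge)→67800, (D,nl_idx)→72800, (D,nl)→453800 …(+1); best=9200 via (D,hash)
  {ADE}: card=12000; try (A,hash)→9000, (A,merge)→10200, (E,hash)→14700, (E,merge)→70000, (A,nl)→123200, (E,nl)→1803000; best=9000 via (A,hash)
  {ABCD}: card=18000; try (D,hash)→8760, (D,merge)→20910, (D,nl_idx)→32760, (B,hash)→55320, (D,nl)→185160, (B,merge)→774840 …(+1); best=8760 via (D,hash)
  {ACDE}: card=120000; try (C,hash)→24200, (E,hash)→61400, (C,merge)→190800, (E,merge)→778200, (C,nl)→2409000, (E,nl)→18009200; best=24200 via (C,hash)
  {ABCDE}: card=48000; try (E,hash)→33960, (B,hash)→145320, (E,merge)→300760, (B,merge)→2184840, (E,nl)→7208760, (B,nl)→9624200; best=33960 via (E,hash)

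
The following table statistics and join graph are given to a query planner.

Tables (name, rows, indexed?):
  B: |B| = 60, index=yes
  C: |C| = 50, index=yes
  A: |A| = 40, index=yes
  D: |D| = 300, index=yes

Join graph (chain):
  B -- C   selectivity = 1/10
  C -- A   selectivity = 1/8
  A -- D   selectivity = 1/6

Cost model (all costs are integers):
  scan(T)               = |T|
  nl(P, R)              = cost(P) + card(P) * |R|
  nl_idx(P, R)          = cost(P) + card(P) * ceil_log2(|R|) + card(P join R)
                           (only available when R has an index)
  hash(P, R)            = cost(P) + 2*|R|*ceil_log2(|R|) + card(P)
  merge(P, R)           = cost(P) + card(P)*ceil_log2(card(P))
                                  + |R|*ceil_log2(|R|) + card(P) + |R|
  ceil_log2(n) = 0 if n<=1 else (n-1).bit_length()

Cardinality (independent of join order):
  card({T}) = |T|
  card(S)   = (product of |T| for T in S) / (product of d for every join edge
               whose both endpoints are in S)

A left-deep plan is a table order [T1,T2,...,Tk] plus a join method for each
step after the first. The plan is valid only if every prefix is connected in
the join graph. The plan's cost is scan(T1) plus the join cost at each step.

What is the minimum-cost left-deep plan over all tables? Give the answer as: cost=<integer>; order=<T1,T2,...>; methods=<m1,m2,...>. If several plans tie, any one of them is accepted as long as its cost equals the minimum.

Selinger DP (subsets sized 1..n):
  {B}: scan cost=60, card=60
  {C}: scan cost=50, card=50
  {A}: scan cost=40, card=40
  {D}: scan cost=300, card=300
  {BC}: card=300; try (B,nl_idx)→650, (C,hash)→720, (C,nl_idx)→720, (B,hash)→820, (B,merge)→820, (C,merge)→830 …(+2); best=650 via (B,nl_idx)
  {AC}: card=250; try (C,nl_idx)→530, (A,hash)→580, (A,nl_idx)→600, (C,merge)→670, (C,hash)→680, (A,merge)→680 …(+2); best=530 via (C,nl_idx)
  {AD}: card=2000; try (A,hash)→1080, (D,nl_idx)→2400, (D,merge)→3320, (A,merge)→3580, (A,nl_idx)→4100, (D,hash)→5480 …(+2); best=1080 via (A,hash)
  {ABC}: card=1500; try (A,hash)→1430, (B,hash)→1500, (B,merge)→3200, (B,nl_idx)→3530, (A,merge)→3930, (A,nl_idx)→3950 …(+2); best=1430 via (A,hash)
  {ACD}: card=12500; try (C,hash)→3680, (D,merge)→5780, (D,hash)→6180, (D,nl_idx)→15280, (C,merge)→25430, (C,nl_idx)→25580 …(+2); best=3680 via (C,hash)
  {ABCD}: card=75000; try (D,hash)→8330, (B,hash)→16900, (D,merge)→22430, (D,nl_idx)→89930, (B,nl_idx)→153680, (B,merge)→191600 …(+2); best=8330 via (D,hash)

cost=8330; order=C,B,A,D; methods=nl_idx,hash,hash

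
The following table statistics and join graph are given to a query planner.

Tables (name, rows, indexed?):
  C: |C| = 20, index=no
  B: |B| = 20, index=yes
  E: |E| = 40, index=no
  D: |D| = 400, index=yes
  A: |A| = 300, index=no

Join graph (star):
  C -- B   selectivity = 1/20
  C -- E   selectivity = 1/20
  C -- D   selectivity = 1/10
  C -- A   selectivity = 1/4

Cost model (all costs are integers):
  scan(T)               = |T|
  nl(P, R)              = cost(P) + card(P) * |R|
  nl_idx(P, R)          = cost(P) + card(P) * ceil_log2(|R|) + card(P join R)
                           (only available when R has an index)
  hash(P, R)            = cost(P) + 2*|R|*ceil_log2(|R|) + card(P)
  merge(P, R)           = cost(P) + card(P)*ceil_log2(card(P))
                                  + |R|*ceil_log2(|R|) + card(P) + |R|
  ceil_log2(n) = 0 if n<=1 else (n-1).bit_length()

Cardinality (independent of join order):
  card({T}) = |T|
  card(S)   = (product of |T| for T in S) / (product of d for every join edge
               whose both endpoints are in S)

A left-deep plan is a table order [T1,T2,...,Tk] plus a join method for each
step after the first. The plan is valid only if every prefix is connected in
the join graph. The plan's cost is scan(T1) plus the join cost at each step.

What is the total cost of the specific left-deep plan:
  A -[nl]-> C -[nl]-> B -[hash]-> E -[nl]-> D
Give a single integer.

1238280

step 1: scan A: cost=300, card=300
step 2: join C via nl
    card(P join C) = 300*20/(4) = 1500
    cost = 300 + 300*20 = 6300
step 3: join B via nl
    card(P join B) = 1500*20/(20) = 1500
    cost = 6300 + 1500*20 = 36300
step 4: join E via hash
    card(P join E) = 1500*40/(20) = 3000
    cost = 36300 + 2*40*6 + 1500 = 38280
step 5: join D via nl
    card(P join D) = 3000*400/(10) = 120000
    cost = 38280 + 3000*400 = 1238280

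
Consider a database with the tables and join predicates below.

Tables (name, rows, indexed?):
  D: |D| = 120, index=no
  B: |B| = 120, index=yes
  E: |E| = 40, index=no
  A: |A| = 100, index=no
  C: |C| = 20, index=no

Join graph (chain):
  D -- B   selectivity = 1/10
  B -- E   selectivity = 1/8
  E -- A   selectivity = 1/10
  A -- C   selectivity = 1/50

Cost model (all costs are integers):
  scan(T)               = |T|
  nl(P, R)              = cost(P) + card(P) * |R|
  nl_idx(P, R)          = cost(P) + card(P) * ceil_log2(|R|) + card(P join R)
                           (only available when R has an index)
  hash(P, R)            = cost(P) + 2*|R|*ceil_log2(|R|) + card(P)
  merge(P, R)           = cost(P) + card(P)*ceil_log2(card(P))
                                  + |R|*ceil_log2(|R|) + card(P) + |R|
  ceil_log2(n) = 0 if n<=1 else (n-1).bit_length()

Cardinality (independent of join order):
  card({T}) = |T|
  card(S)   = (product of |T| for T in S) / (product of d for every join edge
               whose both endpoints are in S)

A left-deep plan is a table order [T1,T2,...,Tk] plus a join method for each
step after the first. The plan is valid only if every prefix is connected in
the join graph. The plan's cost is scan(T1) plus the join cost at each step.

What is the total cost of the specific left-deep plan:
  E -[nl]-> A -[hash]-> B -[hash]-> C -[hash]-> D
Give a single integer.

16400

step 1: scan E: cost=40, card=40
step 2: join A via nl
    card(P join A) = 40*100/(10) = 400
    cost = 40 + 40*100 = 4040
step 3: join B via hash
    card(P join B) = 400*120/(8) = 6000
    cost = 4040 + 2*120*7 + 400 = 6120
step 4: join C via hash
    card(P join C) = 6000*20/(50) = 2400
    cost = 6120 + 2*20*5 + 6000 = 12320
step 5: join D via hash
    card(P join D) = 2400*120/(10) = 28800
    cost = 12320 + 2*120*7 + 2400 = 16400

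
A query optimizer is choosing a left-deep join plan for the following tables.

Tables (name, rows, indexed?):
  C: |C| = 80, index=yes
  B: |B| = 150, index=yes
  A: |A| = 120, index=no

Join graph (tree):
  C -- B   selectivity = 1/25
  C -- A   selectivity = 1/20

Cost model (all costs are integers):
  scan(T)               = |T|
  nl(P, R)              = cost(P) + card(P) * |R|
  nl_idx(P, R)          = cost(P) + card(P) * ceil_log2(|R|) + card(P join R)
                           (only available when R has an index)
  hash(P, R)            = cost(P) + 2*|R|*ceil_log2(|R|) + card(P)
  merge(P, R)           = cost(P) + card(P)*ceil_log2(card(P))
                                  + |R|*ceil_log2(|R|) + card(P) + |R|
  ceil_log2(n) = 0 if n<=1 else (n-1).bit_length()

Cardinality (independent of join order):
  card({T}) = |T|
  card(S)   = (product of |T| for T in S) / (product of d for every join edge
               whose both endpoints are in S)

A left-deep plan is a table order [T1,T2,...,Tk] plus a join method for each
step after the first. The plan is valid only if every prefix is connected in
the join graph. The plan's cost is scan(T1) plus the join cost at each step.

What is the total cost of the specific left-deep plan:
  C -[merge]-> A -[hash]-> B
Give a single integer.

step 1: scan C: cost=80, card=80
step 2: join A via merge
    card(P join A) = 80*120/(20) = 480
    cost = 80 + 80*7 + 120*7 + 80 + 120 = 1680
step 3: join B via hash
    card(P join B) = 480*150/(25) = 2880
    cost = 1680 + 2*150*8 + 480 = 4560

4560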